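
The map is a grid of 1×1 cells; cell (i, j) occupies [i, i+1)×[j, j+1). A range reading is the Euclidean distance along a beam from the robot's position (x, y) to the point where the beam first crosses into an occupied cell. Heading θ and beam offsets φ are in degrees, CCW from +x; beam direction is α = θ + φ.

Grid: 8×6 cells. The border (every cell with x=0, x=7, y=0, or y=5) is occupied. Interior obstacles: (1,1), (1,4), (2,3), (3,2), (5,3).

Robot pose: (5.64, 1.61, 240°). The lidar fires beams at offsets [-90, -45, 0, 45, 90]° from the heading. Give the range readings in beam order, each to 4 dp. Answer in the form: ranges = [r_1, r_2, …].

beam 1: φ=-90°, α=150°
  cosα=-0.8660 sinα=0.5000 | (5,1) | tMaxX 0.7390 tMaxY 0.7800 | tΔX 1.1547 tΔY 2.0000
    t=0.7390 [x] (4,1)
    t=0.7800 [y] (4,2)
    t=1.8937 [x] (3,2) — stop
  → r_1 = 1.8937
beam 2: φ=-45°, α=195°
  cosα=-0.9659 sinα=-0.2588 | (5,1) | tMaxX 0.6626 tMaxY 2.3569 | tΔX 1.0353 tΔY 3.8637
    t=0.6626 [x] (4,1)
    t=1.6979 [x] (3,1)
    t=2.3569 [y] (3,0) — stop
  → r_2 = 2.3569
beam 3: φ=0°, α=240°
  cosα=-0.5000 sinα=-0.8660 | (5,1) | tMaxX 1.2800 tMaxY 0.7044 | tΔX 2.0000 tΔY 1.1547
    t=0.7044 [y] (5,0) — stop
  → r_3 = 0.7044
beam 4: φ=45°, α=285°
  cosα=0.2588 sinα=-0.9659 | (5,1) | tMaxX 1.3909 tMaxY 0.6315 | tΔX 3.8637 tΔY 1.0353
    t=0.6315 [y] (5,0) — stop
  → r_4 = 0.6315
beam 5: φ=90°, α=330°
  cosα=0.8660 sinα=-0.5000 | (5,1) | tMaxX 0.4157 tMaxY 1.2200 | tΔX 1.1547 tΔY 2.0000
    t=0.4157 [x] (6,1)
    t=1.2200 [y] (6,0) — stop
  → r_5 = 1.2200

ranges = [1.8937, 2.3569, 0.7044, 0.6315, 1.2200]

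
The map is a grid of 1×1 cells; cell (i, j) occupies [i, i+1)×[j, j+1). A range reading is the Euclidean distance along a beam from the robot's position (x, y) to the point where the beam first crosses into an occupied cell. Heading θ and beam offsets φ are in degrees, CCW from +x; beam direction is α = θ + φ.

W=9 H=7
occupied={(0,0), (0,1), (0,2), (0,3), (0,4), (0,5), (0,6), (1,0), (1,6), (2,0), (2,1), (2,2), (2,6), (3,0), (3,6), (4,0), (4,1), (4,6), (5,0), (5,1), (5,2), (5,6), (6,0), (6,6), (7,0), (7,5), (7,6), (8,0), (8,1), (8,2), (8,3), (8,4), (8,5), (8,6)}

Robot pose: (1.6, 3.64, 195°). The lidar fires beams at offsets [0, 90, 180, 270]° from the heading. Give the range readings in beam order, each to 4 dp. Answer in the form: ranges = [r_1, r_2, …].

beam 1: φ=0°, α=195°
  d=(-0.9659,-0.2588)  start (1,3)  tX=0.6212 tY=2.4728  stride 1/|dx|=1.0353 1/|dy|=3.8637
    cross x-line → (0,3), t=0.6212 (wall)
  → r_1 = 0.6212
beam 2: φ=90°, α=285°
  d=(0.2588,-0.9659)  start (1,3)  tX=1.5455 tY=0.6626  stride 1/|dx|=3.8637 1/|dy|=1.0353
    cross y-line → (1,2), t=0.6626
    cross x-line → (2,2), t=1.5455 (wall)
  → r_2 = 1.5455
beam 3: φ=180°, α=15°
  d=(0.9659,0.2588)  start (1,3)  tX=0.4141 tY=1.3909  stride 1/|dx|=1.0353 1/|dy|=3.8637
    cross x-line → (2,3), t=0.4141
    cross y-line → (2,4), t=1.3909
    cross x-line → (3,4), t=1.4494
    cross x-line → (4,4), t=2.4847
    cross x-line → (5,4), t=3.5199
    cross x-line → (6,4), t=4.5552
    cross y-line → (6,5), t=5.2546
    cross x-line → (7,5), t=5.5905 (wall)
  → r_3 = 5.5905
beam 4: φ=270°, α=105°
  d=(-0.2588,0.9659)  start (1,3)  tX=2.3182 tY=0.3727  stride 1/|dx|=3.8637 1/|dy|=1.0353
    cross y-line → (1,4), t=0.3727
    cross y-line → (1,5), t=1.4080
    cross x-line → (0,5), t=2.3182 (wall)
  → r_4 = 2.3182

ranges = [0.6212, 1.5455, 5.5905, 2.3182]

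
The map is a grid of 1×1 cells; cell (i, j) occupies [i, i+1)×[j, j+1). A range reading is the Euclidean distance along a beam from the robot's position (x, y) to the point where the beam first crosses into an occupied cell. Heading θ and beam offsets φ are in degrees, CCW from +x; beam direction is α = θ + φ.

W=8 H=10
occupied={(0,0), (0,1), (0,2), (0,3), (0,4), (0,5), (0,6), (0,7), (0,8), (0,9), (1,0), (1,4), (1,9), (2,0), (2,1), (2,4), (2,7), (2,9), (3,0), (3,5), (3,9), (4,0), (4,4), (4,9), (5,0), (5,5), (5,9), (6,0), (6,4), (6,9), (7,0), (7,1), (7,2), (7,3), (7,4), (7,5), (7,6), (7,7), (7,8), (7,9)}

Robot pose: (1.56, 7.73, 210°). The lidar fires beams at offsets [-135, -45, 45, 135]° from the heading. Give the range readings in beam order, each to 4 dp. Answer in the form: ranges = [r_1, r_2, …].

ranges = [1.3148, 0.5798, 2.1637, 0.4555]

beam 1: φ=-135°, α=75°
  direction (0.2588, 0.9659); cell (1,7); t to first gridline: x 1.7000, y 0.2795 (then +3.8637 / +1.0353)
    (1,8) via y @ 0.2795
    (1,9) via y @ 1.3148  # hit
  → r_1 = 1.3148
beam 2: φ=-45°, α=165°
  direction (-0.9659, 0.2588); cell (1,7); t to first gridline: x 0.5798, y 1.0432 (then +1.0353 / +3.8637)
    (0,7) via x @ 0.5798  # hit
  → r_2 = 0.5798
beam 3: φ=45°, α=255°
  direction (-0.2588, -0.9659); cell (1,7); t to first gridline: x 2.1637, y 0.7558 (then +3.8637 / +1.0353)
    (1,6) via y @ 0.7558
    (1,5) via y @ 1.7910
    (0,5) via x @ 2.1637  # hit
  → r_3 = 2.1637
beam 4: φ=135°, α=345°
  direction (0.9659, -0.2588); cell (1,7); t to first gridline: x 0.4555, y 2.8205 (then +1.0353 / +3.8637)
    (2,7) via x @ 0.4555  # hit
  → r_4 = 0.4555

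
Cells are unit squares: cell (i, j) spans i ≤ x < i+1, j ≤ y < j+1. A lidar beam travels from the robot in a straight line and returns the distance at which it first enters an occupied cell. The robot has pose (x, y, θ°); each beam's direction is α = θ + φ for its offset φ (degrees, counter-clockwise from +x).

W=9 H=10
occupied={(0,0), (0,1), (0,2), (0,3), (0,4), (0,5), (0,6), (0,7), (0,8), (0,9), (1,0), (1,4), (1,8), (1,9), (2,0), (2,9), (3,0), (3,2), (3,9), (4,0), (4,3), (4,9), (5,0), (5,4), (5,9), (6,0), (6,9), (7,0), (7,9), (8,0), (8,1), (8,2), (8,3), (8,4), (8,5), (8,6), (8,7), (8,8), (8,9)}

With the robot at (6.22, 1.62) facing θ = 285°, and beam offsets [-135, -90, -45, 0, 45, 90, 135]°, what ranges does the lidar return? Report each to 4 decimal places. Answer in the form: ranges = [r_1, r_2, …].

ranges = [2.5634, 2.3955, 0.7159, 0.6419, 1.2400, 1.8428, 3.5600]

beam 1: φ=-135°, α=150°
  d=(-0.8660,0.5000)  start (6,1)  tX=0.2540 tY=0.7600  stride 1/|dx|=1.1547 1/|dy|=2.0000
    cross x-line → (5,1), t=0.2540
    cross y-line → (5,2), t=0.7600
    cross x-line → (4,2), t=1.4087
    cross x-line → (3,2), t=2.5634 (wall)
  → r_1 = 2.5634
beam 2: φ=-90°, α=195°
  d=(-0.9659,-0.2588)  start (6,1)  tX=0.2278 tY=2.3955  stride 1/|dx|=1.0353 1/|dy|=3.8637
    cross x-line → (5,1), t=0.2278
    cross x-line → (4,1), t=1.2630
    cross x-line → (3,1), t=2.2983
    cross y-line → (3,0), t=2.3955 (wall)
  → r_2 = 2.3955
beam 3: φ=-45°, α=240°
  d=(-0.5000,-0.8660)  start (6,1)  tX=0.4400 tY=0.7159  stride 1/|dx|=2.0000 1/|dy|=1.1547
    cross x-line → (5,1), t=0.4400
    cross y-line → (5,0), t=0.7159 (wall)
  → r_3 = 0.7159
beam 4: φ=0°, α=285°
  d=(0.2588,-0.9659)  start (6,1)  tX=3.0137 tY=0.6419  stride 1/|dx|=3.8637 1/|dy|=1.0353
    cross y-line → (6,0), t=0.6419 (wall)
  → r_4 = 0.6419
beam 5: φ=45°, α=330°
  d=(0.8660,-0.5000)  start (6,1)  tX=0.9007 tY=1.2400  stride 1/|dx|=1.1547 1/|dy|=2.0000
    cross x-line → (7,1), t=0.9007
    cross y-line → (7,0), t=1.2400 (wall)
  → r_5 = 1.2400
beam 6: φ=90°, α=15°
  d=(0.9659,0.2588)  start (6,1)  tX=0.8075 tY=1.4682  stride 1/|dx|=1.0353 1/|dy|=3.8637
    cross x-line → (7,1), t=0.8075
    cross y-line → (7,2), t=1.4682
    cross x-line → (8,2), t=1.8428 (wall)
  → r_6 = 1.8428
beam 7: φ=135°, α=60°
  d=(0.5000,0.8660)  start (6,1)  tX=1.5600 tY=0.4388  stride 1/|dx|=2.0000 1/|dy|=1.1547
    cross y-line → (6,2), t=0.4388
    cross x-line → (7,2), t=1.5600
    cross y-line → (7,3), t=1.5935
    cross y-line → (7,4), t=2.7482
    cross x-line → (8,4), t=3.5600 (wall)
  → r_7 = 3.5600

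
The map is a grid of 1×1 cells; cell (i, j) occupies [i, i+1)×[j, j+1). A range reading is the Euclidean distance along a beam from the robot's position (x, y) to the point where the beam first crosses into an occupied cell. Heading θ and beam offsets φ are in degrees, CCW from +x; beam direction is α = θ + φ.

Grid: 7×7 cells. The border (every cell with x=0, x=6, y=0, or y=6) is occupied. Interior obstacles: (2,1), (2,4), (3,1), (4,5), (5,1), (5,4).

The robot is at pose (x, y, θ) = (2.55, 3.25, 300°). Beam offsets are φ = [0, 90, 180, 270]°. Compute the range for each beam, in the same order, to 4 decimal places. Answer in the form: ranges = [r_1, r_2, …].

beam 1: φ=0°, α=300°
  direction (0.5000, -0.8660); cell (2,3); t to first gridline: x 0.9000, y 0.2887 (then +2.0000 / +1.1547)
    (2,2) via y @ 0.2887
    (3,2) via x @ 0.9000
    (3,1) via y @ 1.4434  # hit
  → r_1 = 1.4434
beam 2: φ=90°, α=30°
  direction (0.8660, 0.5000); cell (2,3); t to first gridline: x 0.5196, y 1.5000 (then +1.1547 / +2.0000)
    (3,3) via x @ 0.5196
    (3,4) via y @ 1.5000
    (4,4) via x @ 1.6743
    (5,4) via x @ 2.8290  # hit
  → r_2 = 2.8290
beam 3: φ=180°, α=120°
  direction (-0.5000, 0.8660); cell (2,3); t to first gridline: x 1.1000, y 0.8660 (then +2.0000 / +1.1547)
    (2,4) via y @ 0.8660  # hit
  → r_3 = 0.8660
beam 4: φ=270°, α=210°
  direction (-0.8660, -0.5000); cell (2,3); t to first gridline: x 0.6351, y 0.5000 (then +1.1547 / +2.0000)
    (2,2) via y @ 0.5000
    (1,2) via x @ 0.6351
    (0,2) via x @ 1.7898  # hit
  → r_4 = 1.7898

ranges = [1.4434, 2.8290, 0.8660, 1.7898]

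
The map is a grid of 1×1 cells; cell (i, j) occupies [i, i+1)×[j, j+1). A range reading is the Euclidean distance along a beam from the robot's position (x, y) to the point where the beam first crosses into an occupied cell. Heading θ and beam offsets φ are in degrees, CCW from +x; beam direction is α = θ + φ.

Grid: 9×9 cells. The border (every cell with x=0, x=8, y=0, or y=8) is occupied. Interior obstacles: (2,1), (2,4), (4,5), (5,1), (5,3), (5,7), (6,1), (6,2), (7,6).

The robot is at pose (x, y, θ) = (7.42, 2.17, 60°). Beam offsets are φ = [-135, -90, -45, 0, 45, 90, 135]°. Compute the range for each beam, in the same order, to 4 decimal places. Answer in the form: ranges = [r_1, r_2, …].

ranges = [1.2113, 0.6697, 0.6005, 1.1600, 5.4865, 0.4850, 0.4348]

beam 1: φ=-135°, α=285°
  direction (0.2588, -0.9659); cell (7,2); t to first gridline: x 2.2409, y 0.1760 (then +3.8637 / +1.0353)
    (7,1) via y @ 0.1760
    (7,0) via y @ 1.2113  # hit
  → r_1 = 1.2113
beam 2: φ=-90°, α=330°
  direction (0.8660, -0.5000); cell (7,2); t to first gridline: x 0.6697, y 0.3400 (then +1.1547 / +2.0000)
    (7,1) via y @ 0.3400
    (8,1) via x @ 0.6697  # hit
  → r_2 = 0.6697
beam 3: φ=-45°, α=15°
  direction (0.9659, 0.2588); cell (7,2); t to first gridline: x 0.6005, y 3.2069 (then +1.0353 / +3.8637)
    (8,2) via x @ 0.6005  # hit
  → r_3 = 0.6005
beam 4: φ=0°, α=60°
  direction (0.5000, 0.8660); cell (7,2); t to first gridline: x 1.1600, y 0.9584 (then +2.0000 / +1.1547)
    (7,3) via y @ 0.9584
    (8,3) via x @ 1.1600  # hit
  → r_4 = 1.1600
beam 5: φ=45°, α=105°
  direction (-0.2588, 0.9659); cell (7,2); t to first gridline: x 1.6228, y 0.8593 (then +3.8637 / +1.0353)
    (7,3) via y @ 0.8593
    (6,3) via x @ 1.6228
    (6,4) via y @ 1.8946
    (6,5) via y @ 2.9298
    (6,6) via y @ 3.9651
    (6,7) via y @ 5.0004
    (5,7) via x @ 5.4865  # hit
  → r_5 = 5.4865
beam 6: φ=90°, α=150°
  direction (-0.8660, 0.5000); cell (7,2); t to first gridline: x 0.4850, y 1.6600 (then +1.1547 / +2.0000)
    (6,2) via x @ 0.4850  # hit
  → r_6 = 0.4850
beam 7: φ=135°, α=195°
  direction (-0.9659, -0.2588); cell (7,2); t to first gridline: x 0.4348, y 0.6568 (then +1.0353 / +3.8637)
    (6,2) via x @ 0.4348  # hit
  → r_7 = 0.4348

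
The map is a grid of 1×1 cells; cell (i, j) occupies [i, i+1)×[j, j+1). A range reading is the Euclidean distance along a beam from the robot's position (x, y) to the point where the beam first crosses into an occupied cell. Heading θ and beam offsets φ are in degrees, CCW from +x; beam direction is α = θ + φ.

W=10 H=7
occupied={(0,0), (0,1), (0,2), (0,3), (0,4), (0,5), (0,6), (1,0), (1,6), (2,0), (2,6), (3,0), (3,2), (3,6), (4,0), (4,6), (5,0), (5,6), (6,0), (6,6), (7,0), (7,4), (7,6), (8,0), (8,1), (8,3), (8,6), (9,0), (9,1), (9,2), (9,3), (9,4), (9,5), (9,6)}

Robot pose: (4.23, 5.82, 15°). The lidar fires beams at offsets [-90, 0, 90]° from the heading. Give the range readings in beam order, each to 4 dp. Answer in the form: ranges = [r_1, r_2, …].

beam 1: φ=-90°, α=285°
  cosα=0.2588 sinα=-0.9659 | (4,5) | tMaxX 2.9751 tMaxY 0.8489 | tΔX 3.8637 tΔY 1.0353
    t=0.8489 [y] (4,4)
    t=1.8842 [y] (4,3)
    t=2.9195 [y] (4,2)
    t=2.9751 [x] (5,2)
    t=3.9548 [y] (5,1)
    t=4.9900 [y] (5,0) — stop
  → r_1 = 4.9900
beam 2: φ=0°, α=15°
  cosα=0.9659 sinα=0.2588 | (4,5) | tMaxX 0.7972 tMaxY 0.6955 | tΔX 1.0353 tΔY 3.8637
    t=0.6955 [y] (4,6) — stop
  → r_2 = 0.6955
beam 3: φ=90°, α=105°
  cosα=-0.2588 sinα=0.9659 | (4,5) | tMaxX 0.8887 tMaxY 0.1863 | tΔX 3.8637 tΔY 1.0353
    t=0.1863 [y] (4,6) — stop
  → r_3 = 0.1863

ranges = [4.9900, 0.6955, 0.1863]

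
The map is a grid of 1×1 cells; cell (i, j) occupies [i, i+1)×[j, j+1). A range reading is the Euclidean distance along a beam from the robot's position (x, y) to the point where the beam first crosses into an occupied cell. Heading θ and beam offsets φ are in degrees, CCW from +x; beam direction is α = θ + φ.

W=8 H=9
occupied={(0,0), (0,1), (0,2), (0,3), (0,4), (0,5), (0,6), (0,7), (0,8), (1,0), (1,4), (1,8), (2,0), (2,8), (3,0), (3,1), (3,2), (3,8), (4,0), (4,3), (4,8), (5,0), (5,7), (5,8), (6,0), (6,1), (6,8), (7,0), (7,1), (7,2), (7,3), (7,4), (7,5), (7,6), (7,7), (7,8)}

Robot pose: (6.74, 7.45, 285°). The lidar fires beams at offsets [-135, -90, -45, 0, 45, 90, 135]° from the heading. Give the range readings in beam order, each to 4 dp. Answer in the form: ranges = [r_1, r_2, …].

beam 1: φ=-135°, α=150°
  cosα=-0.8660 sinα=0.5000 | (6,7) | tMaxX 0.8545 tMaxY 1.1000 | tΔX 1.1547 tΔY 2.0000
    t=0.8545 [x] (5,7) — stop
  → r_1 = 0.8545
beam 2: φ=-90°, α=195°
  cosα=-0.9659 sinα=-0.2588 | (6,7) | tMaxX 0.7661 tMaxY 1.7387 | tΔX 1.0353 tΔY 3.8637
    t=0.7661 [x] (5,7) — stop
  → r_2 = 0.7661
beam 3: φ=-45°, α=240°
  cosα=-0.5000 sinα=-0.8660 | (6,7) | tMaxX 1.4800 tMaxY 0.5196 | tΔX 2.0000 tΔY 1.1547
    t=0.5196 [y] (6,6)
    t=1.4800 [x] (5,6)
    t=1.6743 [y] (5,5)
    t=2.8290 [y] (5,4)
    t=3.4800 [x] (4,4)
    t=3.9837 [y] (4,3) — stop
  → r_3 = 3.9837
beam 4: φ=0°, α=285°
  cosα=0.2588 sinα=-0.9659 | (6,7) | tMaxX 1.0046 tMaxY 0.4659 | tΔX 3.8637 tΔY 1.0353
    t=0.4659 [y] (6,6)
    t=1.0046 [x] (7,6) — stop
  → r_4 = 1.0046
beam 5: φ=45°, α=330°
  cosα=0.8660 sinα=-0.5000 | (6,7) | tMaxX 0.3002 tMaxY 0.9000 | tΔX 1.1547 tΔY 2.0000
    t=0.3002 [x] (7,7) — stop
  → r_5 = 0.3002
beam 6: φ=90°, α=15°
  cosα=0.9659 sinα=0.2588 | (6,7) | tMaxX 0.2692 tMaxY 2.1250 | tΔX 1.0353 tΔY 3.8637
    t=0.2692 [x] (7,7) — stop
  → r_6 = 0.2692
beam 7: φ=135°, α=60°
  cosα=0.5000 sinα=0.8660 | (6,7) | tMaxX 0.5200 tMaxY 0.6351 | tΔX 2.0000 tΔY 1.1547
    t=0.5200 [x] (7,7) — stop
  → r_7 = 0.5200

ranges = [0.8545, 0.7661, 3.9837, 1.0046, 0.3002, 0.2692, 0.5200]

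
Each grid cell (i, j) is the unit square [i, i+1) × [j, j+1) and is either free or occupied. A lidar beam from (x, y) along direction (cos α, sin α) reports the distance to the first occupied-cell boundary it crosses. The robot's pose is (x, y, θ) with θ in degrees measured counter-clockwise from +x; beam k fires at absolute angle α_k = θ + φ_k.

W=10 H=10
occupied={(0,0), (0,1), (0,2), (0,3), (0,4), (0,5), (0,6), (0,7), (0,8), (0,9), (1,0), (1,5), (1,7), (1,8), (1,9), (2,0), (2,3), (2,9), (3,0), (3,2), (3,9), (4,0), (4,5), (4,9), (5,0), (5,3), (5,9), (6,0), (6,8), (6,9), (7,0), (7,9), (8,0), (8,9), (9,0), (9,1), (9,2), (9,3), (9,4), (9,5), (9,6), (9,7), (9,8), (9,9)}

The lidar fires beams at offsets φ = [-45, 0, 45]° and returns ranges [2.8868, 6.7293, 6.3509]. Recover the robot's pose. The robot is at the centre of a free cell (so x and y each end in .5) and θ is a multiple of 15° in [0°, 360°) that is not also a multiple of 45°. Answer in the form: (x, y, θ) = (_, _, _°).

(x, y, θ) = (8.5, 6.5, 165°)

Enumerate (i+0.5, j+0.5, θ) over the 56 free cells and 16 admissible headings. For each, cast all 3 beams and compare to the given ranges.
  (2.5, 6.5, 30°): beam 1 = 1.9319 ≠ 2.8868 ✗
  (5.5, 8.5, 195°): beam 1 = 1.0000 ≠ 2.8868 ✗
  (4.5, 6.5, 150°): beam 1 = 2.5882 ≠ 2.8868 ✗
  (1.5, 1.5, 210°): beam 1 = 0.5176 ≠ 2.8868 ✗
  …
  (8.5, 6.5, 165°): r_1=2.8868, r_2=6.7293, r_3=6.3509 — all match ✓
No second candidate reproduces the full scan.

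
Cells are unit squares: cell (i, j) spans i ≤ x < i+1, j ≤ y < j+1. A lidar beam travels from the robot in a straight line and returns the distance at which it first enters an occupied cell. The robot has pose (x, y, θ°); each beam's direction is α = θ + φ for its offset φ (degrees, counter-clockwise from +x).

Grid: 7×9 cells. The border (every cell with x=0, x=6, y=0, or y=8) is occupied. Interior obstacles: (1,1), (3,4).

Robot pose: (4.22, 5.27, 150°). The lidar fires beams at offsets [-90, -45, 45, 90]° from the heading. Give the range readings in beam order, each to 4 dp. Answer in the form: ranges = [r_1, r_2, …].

beam 1: φ=-90°, α=60°
  d=(0.5000,0.8660)  start (4,5)  tX=1.5600 tY=0.8429  stride 1/|dx|=2.0000 1/|dy|=1.1547
    cross y-line → (4,6), t=0.8429
    cross x-line → (5,6), t=1.5600
    cross y-line → (5,7), t=1.9976
    cross y-line → (5,8), t=3.1523 (wall)
  → r_1 = 3.1523
beam 2: φ=-45°, α=105°
  d=(-0.2588,0.9659)  start (4,5)  tX=0.8500 tY=0.7558  stride 1/|dx|=3.8637 1/|dy|=1.0353
    cross y-line → (4,6), t=0.7558
    cross x-line → (3,6), t=0.8500
    cross y-line → (3,7), t=1.7910
    cross y-line → (3,8), t=2.8263 (wall)
  → r_2 = 2.8263
beam 3: φ=45°, α=195°
  d=(-0.9659,-0.2588)  start (4,5)  tX=0.2278 tY=1.0432  stride 1/|dx|=1.0353 1/|dy|=3.8637
    cross x-line → (3,5), t=0.2278
    cross y-line → (3,4), t=1.0432 (wall)
  → r_3 = 1.0432
beam 4: φ=90°, α=240°
  d=(-0.5000,-0.8660)  start (4,5)  tX=0.4400 tY=0.3118  stride 1/|dx|=2.0000 1/|dy|=1.1547
    cross y-line → (4,4), t=0.3118
    cross x-line → (3,4), t=0.4400 (wall)
  → r_4 = 0.4400

ranges = [3.1523, 2.8263, 1.0432, 0.4400]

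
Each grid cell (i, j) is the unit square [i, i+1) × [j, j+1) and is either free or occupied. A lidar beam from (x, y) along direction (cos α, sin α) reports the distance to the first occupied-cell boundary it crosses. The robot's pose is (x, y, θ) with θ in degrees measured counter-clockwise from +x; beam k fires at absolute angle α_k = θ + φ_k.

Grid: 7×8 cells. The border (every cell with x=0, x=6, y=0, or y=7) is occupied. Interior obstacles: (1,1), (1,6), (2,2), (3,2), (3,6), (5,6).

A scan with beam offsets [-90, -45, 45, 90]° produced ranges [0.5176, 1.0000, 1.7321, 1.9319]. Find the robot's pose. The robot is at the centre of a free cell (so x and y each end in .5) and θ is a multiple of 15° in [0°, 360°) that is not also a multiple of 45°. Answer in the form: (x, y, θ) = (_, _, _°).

(x, y, θ) = (5.5, 1.5, 105°)

Candidates: 24 free-cell centres × 16 headings = 384 poses. Raycast each; keep the one whose scan matches to 4 dp.
  (4.5, 1.5, 255°): beam 1 = 1.9319 ≠ 0.5176 ✗
  (4.5, 1.5, 345°): beam 2 = 0.5774 ≠ 1.0000 ✗
  (5.5, 4.5, 165°): beam 1 = 1.5529 ≠ 0.5176 ✗
  (5.5, 2.5, 120°): beam 1 = 0.5774 ≠ 0.5176 ✗
  (4.5, 6.5, 195°): beam 2 = 0.5774 ≠ 1.0000 ✗
  …
  (5.5, 1.5, 105°): r_1=0.5176, r_2=1.0000, r_3=1.7321, r_4=1.9319 — all match ✓
No second candidate reproduces the full scan.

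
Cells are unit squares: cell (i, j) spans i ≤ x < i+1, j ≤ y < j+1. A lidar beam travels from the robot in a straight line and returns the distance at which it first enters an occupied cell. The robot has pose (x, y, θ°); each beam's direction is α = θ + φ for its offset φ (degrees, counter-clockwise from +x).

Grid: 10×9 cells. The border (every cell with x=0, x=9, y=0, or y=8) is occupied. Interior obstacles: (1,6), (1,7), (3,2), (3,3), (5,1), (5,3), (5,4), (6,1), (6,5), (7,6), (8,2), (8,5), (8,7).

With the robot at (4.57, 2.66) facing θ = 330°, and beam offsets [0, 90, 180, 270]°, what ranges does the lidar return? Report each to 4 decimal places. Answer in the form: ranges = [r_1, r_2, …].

beam 1: φ=0°, α=330°
  dir = (cos 330°, sin 330°) = (0.8660, -0.5000); from cell (4,2)
  next x-line at t=0.4965, next y-line at t=1.3200; Δt_x=1.1547, Δt_y=2.0000
    x: enter (5,2) at t=0.4965
    y: enter (5,1) at t=1.3200 ← occupied
  → r_1 = 1.3200
beam 2: φ=90°, α=60°
  dir = (cos 60°, sin 60°) = (0.5000, 0.8660); from cell (4,2)
  next x-line at t=0.8600, next y-line at t=0.3926; Δt_x=2.0000, Δt_y=1.1547
    y: enter (4,3) at t=0.3926
    x: enter (5,3) at t=0.8600 ← occupied
  → r_2 = 0.8600
beam 3: φ=180°, α=150°
  dir = (cos 150°, sin 150°) = (-0.8660, 0.5000); from cell (4,2)
  next x-line at t=0.6582, next y-line at t=0.6800; Δt_x=1.1547, Δt_y=2.0000
    x: enter (3,2) at t=0.6582 ← occupied
  → r_3 = 0.6582
beam 4: φ=270°, α=240°
  dir = (cos 240°, sin 240°) = (-0.5000, -0.8660); from cell (4,2)
  next x-line at t=1.1400, next y-line at t=0.7621; Δt_x=2.0000, Δt_y=1.1547
    y: enter (4,1) at t=0.7621
    x: enter (3,1) at t=1.1400
    y: enter (3,0) at t=1.9168 ← occupied
  → r_4 = 1.9168

ranges = [1.3200, 0.8600, 0.6582, 1.9168]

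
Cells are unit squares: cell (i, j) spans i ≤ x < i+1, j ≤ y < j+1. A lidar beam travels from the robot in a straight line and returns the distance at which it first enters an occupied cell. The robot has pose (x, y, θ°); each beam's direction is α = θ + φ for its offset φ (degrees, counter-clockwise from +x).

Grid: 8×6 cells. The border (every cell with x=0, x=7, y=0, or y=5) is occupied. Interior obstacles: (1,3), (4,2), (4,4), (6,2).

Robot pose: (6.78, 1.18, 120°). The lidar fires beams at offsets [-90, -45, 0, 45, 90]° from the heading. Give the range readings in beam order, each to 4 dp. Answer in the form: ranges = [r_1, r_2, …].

beam 1: φ=-90°, α=30°
  dir = (cos 30°, sin 30°) = (0.8660, 0.5000); from cell (6,1)
  next x-line at t=0.2540, next y-line at t=1.6400; Δt_x=1.1547, Δt_y=2.0000
    x: enter (7,1) at t=0.2540 ← occupied
  → r_1 = 0.2540
beam 2: φ=-45°, α=75°
  dir = (cos 75°, sin 75°) = (0.2588, 0.9659); from cell (6,1)
  next x-line at t=0.8500, next y-line at t=0.8489; Δt_x=3.8637, Δt_y=1.0353
    y: enter (6,2) at t=0.8489 ← occupied
  → r_2 = 0.8489
beam 3: φ=0°, α=120°
  dir = (cos 120°, sin 120°) = (-0.5000, 0.8660); from cell (6,1)
  next x-line at t=1.5600, next y-line at t=0.9469; Δt_x=2.0000, Δt_y=1.1547
    y: enter (6,2) at t=0.9469 ← occupied
  → r_3 = 0.9469
beam 4: φ=45°, α=165°
  dir = (cos 165°, sin 165°) = (-0.9659, 0.2588); from cell (6,1)
  next x-line at t=0.8075, next y-line at t=3.1682; Δt_x=1.0353, Δt_y=3.8637
    x: enter (5,1) at t=0.8075
    x: enter (4,1) at t=1.8428
    x: enter (3,1) at t=2.8781
    y: enter (3,2) at t=3.1682
    x: enter (2,2) at t=3.9133
    x: enter (1,2) at t=4.9486
    x: enter (0,2) at t=5.9839 ← occupied
  → r_4 = 5.9839
beam 5: φ=90°, α=210°
  dir = (cos 210°, sin 210°) = (-0.8660, -0.5000); from cell (6,1)
  next x-line at t=0.9007, next y-line at t=0.3600; Δt_x=1.1547, Δt_y=2.0000
    y: enter (6,0) at t=0.3600 ← occupied
  → r_5 = 0.3600

ranges = [0.2540, 0.8489, 0.9469, 5.9839, 0.3600]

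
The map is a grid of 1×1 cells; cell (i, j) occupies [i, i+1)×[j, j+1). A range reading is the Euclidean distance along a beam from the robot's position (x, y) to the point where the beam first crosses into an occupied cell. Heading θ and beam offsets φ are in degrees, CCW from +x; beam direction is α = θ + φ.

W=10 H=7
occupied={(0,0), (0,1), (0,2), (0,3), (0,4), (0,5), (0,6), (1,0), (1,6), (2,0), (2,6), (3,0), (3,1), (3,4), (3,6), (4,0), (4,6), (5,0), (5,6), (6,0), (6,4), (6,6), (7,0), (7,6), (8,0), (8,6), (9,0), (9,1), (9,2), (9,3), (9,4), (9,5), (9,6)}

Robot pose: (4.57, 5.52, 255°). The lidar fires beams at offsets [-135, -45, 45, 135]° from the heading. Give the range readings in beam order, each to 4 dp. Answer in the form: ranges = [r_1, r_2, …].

ranges = [0.5543, 1.0400, 5.2192, 0.9600]

beam 1: φ=-135°, α=120°
  direction (-0.5000, 0.8660); cell (4,5); t to first gridline: x 1.1400, y 0.5543 (then +2.0000 / +1.1547)
    (4,6) via y @ 0.5543  # hit
  → r_1 = 0.5543
beam 2: φ=-45°, α=210°
  direction (-0.8660, -0.5000); cell (4,5); t to first gridline: x 0.6582, y 1.0400 (then +1.1547 / +2.0000)
    (3,5) via x @ 0.6582
    (3,4) via y @ 1.0400  # hit
  → r_2 = 1.0400
beam 3: φ=45°, α=300°
  direction (0.5000, -0.8660); cell (4,5); t to first gridline: x 0.8600, y 0.6004 (then +2.0000 / +1.1547)
    (4,4) via y @ 0.6004
    (5,4) via x @ 0.8600
    (5,3) via y @ 1.7551
    (6,3) via x @ 2.8600
    (6,2) via y @ 2.9098
    (6,1) via y @ 4.0645
    (7,1) via x @ 4.8600
    (7,0) via y @ 5.2192  # hit
  → r_3 = 5.2192
beam 4: φ=135°, α=30°
  direction (0.8660, 0.5000); cell (4,5); t to first gridline: x 0.4965, y 0.9600 (then +1.1547 / +2.0000)
    (5,5) via x @ 0.4965
    (5,6) via y @ 0.9600  # hit
  → r_4 = 0.9600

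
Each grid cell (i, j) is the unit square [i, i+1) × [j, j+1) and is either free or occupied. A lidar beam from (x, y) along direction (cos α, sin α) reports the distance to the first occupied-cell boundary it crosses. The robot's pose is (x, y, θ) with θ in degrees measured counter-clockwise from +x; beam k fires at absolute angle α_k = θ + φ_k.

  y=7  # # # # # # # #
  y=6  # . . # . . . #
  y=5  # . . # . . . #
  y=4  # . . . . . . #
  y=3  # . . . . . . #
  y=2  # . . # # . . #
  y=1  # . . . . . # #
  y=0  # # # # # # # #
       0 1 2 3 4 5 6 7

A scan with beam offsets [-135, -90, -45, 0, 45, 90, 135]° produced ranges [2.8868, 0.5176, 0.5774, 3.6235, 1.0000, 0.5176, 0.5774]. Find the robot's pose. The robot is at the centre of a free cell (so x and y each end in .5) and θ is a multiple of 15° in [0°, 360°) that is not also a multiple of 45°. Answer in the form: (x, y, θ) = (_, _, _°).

(x, y, θ) = (4.5, 1.5, 165°)

The pose lattice has 31·16 = 496 candidates. Test each by forward raycasting.
  (5.5, 5.5, 60°): beam 1 = 3.6235 ≠ 2.8868 ✗
  (3.5, 1.5, 60°): beam 1 = 0.5176 ≠ 2.8868 ✗
  (2.5, 5.5, 60°): beam 1 = 2.5882 ≠ 2.8868 ✗
  …
  (4.5, 1.5, 165°): r_1=2.8868, r_2=0.5176, r_3=0.5774, r_4=3.6235, r_5=1.0000, r_6=0.5176, r_7=0.5774 — all match ✓
No second candidate reproduces the full scan.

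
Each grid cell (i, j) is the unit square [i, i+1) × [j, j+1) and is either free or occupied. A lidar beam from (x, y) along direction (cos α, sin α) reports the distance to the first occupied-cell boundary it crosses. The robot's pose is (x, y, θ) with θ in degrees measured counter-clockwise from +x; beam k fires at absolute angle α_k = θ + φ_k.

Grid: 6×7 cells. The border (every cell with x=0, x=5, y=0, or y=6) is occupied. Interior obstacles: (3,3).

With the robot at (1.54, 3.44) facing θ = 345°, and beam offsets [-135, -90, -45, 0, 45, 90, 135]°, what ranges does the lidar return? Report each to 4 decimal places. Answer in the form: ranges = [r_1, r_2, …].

ranges = [0.6235, 2.0864, 2.8175, 1.5115, 3.9953, 2.6503, 1.0800]

beam 1: φ=-135°, α=210°
  cosα=-0.8660 sinα=-0.5000 | (1,3) | tMaxX 0.6235 tMaxY 0.8800 | tΔX 1.1547 tΔY 2.0000
    t=0.6235 [x] (0,3) — stop
  → r_1 = 0.6235
beam 2: φ=-90°, α=255°
  cosα=-0.2588 sinα=-0.9659 | (1,3) | tMaxX 2.0864 tMaxY 0.4555 | tΔX 3.8637 tΔY 1.0353
    t=0.4555 [y] (1,2)
    t=1.4908 [y] (1,1)
    t=2.0864 [x] (0,1) — stop
  → r_2 = 2.0864
beam 3: φ=-45°, α=300°
  cosα=0.5000 sinα=-0.8660 | (1,3) | tMaxX 0.9200 tMaxY 0.5081 | tΔX 2.0000 tΔY 1.1547
    t=0.5081 [y] (1,2)
    t=0.9200 [x] (2,2)
    t=1.6628 [y] (2,1)
    t=2.8175 [y] (2,0) — stop
  → r_3 = 2.8175
beam 4: φ=0°, α=345°
  cosα=0.9659 sinα=-0.2588 | (1,3) | tMaxX 0.4762 tMaxY 1.7000 | tΔX 1.0353 tΔY 3.8637
    t=0.4762 [x] (2,3)
    t=1.5115 [x] (3,3) — stop
  → r_4 = 1.5115
beam 5: φ=45°, α=30°
  cosα=0.8660 sinα=0.5000 | (1,3) | tMaxX 0.5312 tMaxY 1.1200 | tΔX 1.1547 tΔY 2.0000
    t=0.5312 [x] (2,3)
    t=1.1200 [y] (2,4)
    t=1.6859 [x] (3,4)
    t=2.8406 [x] (4,4)
    t=3.1200 [y] (4,5)
    t=3.9953 [x] (5,5) — stop
  → r_5 = 3.9953
beam 6: φ=90°, α=75°
  cosα=0.2588 sinα=0.9659 | (1,3) | tMaxX 1.7773 tMaxY 0.5798 | tΔX 3.8637 tΔY 1.0353
    t=0.5798 [y] (1,4)
    t=1.6150 [y] (1,5)
    t=1.7773 [x] (2,5)
    t=2.6503 [y] (2,6) — stop
  → r_6 = 2.6503
beam 7: φ=135°, α=120°
  cosα=-0.5000 sinα=0.8660 | (1,3) | tMaxX 1.0800 tMaxY 0.6466 | tΔX 2.0000 tΔY 1.1547
    t=0.6466 [y] (1,4)
    t=1.0800 [x] (0,4) — stop
  → r_7 = 1.0800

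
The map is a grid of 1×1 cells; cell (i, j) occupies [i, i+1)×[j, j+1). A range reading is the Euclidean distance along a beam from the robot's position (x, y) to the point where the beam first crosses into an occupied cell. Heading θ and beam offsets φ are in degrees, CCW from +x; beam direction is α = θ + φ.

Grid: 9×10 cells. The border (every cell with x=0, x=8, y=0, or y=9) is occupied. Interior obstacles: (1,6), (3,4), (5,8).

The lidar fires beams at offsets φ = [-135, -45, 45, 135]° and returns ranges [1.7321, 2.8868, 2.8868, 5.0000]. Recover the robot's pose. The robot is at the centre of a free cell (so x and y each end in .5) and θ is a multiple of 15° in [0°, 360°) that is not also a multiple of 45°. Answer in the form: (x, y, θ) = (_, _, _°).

The pose lattice has 53·16 = 848 candidates. Test each by forward raycasting.
  (2.5, 1.5, 255°): beam 1 = 3.0000 ≠ 1.7321 ✗
  (3.5, 3.5, 240°): beam 1 = 0.5176 ≠ 1.7321 ✗
  (1.5, 5.5, 150°): beam 1 = 6.7293 ≠ 1.7321 ✗
  …
  (5.5, 3.5, 285°): r_1=1.7321, r_2=2.8868, r_3=2.8868, r_4=5.0000 — all match ✓
No second candidate reproduces the full scan.

(x, y, θ) = (5.5, 3.5, 285°)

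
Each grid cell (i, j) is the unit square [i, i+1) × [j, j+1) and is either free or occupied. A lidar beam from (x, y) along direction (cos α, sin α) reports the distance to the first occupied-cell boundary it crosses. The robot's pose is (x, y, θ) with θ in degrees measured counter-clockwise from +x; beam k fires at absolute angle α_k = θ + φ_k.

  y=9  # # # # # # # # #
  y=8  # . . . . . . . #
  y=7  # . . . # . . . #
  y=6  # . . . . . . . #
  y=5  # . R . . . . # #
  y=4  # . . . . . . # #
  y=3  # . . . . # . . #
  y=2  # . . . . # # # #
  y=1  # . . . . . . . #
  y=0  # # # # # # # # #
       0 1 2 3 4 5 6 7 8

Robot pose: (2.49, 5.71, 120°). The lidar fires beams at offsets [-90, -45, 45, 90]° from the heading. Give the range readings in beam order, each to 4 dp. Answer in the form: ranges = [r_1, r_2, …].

beam 1: φ=-90°, α=30°
  d=(0.8660,0.5000)  start (2,5)  tX=0.5889 tY=0.5800  stride 1/|dx|=1.1547 1/|dy|=2.0000
    cross y-line → (2,6), t=0.5800
    cross x-line → (3,6), t=0.5889
    cross x-line → (4,6), t=1.7436
    cross y-line → (4,7), t=2.5800 (wall)
  → r_1 = 2.5800
beam 2: φ=-45°, α=75°
  d=(0.2588,0.9659)  start (2,5)  tX=1.9705 tY=0.3002  stride 1/|dx|=3.8637 1/|dy|=1.0353
    cross y-line → (2,6), t=0.3002
    cross y-line → (2,7), t=1.3355
    cross x-line → (3,7), t=1.9705
    cross y-line → (3,8), t=2.3708
    cross y-line → (3,9), t=3.4061 (wall)
  → r_2 = 3.4061
beam 3: φ=45°, α=165°
  d=(-0.9659,0.2588)  start (2,5)  tX=0.5073 tY=1.1205  stride 1/|dx|=1.0353 1/|dy|=3.8637
    cross x-line → (1,5), t=0.5073
    cross y-line → (1,6), t=1.1205
    cross x-line → (0,6), t=1.5426 (wall)
  → r_3 = 1.5426
beam 4: φ=90°, α=210°
  d=(-0.8660,-0.5000)  start (2,5)  tX=0.5658 tY=1.4200  stride 1/|dx|=1.1547 1/|dy|=2.0000
    cross x-line → (1,5), t=0.5658
    cross y-line → (1,4), t=1.4200
    cross x-line → (0,4), t=1.7205 (wall)
  → r_4 = 1.7205

ranges = [2.5800, 3.4061, 1.5426, 1.7205]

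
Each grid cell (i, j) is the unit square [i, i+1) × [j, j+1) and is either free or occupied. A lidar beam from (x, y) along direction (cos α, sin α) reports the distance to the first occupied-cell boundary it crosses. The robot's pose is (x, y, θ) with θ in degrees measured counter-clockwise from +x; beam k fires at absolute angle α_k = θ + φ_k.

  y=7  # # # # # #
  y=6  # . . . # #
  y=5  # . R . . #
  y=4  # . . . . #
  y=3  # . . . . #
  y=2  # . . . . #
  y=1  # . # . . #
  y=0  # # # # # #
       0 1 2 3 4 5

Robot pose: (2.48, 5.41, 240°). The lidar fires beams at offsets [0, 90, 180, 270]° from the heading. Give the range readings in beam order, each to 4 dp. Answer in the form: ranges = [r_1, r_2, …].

beam 1: φ=0°, α=240°
  dir = (cos 240°, sin 240°) = (-0.5000, -0.8660); from cell (2,5)
  next x-line at t=0.9600, next y-line at t=0.4734; Δt_x=2.0000, Δt_y=1.1547
    y: enter (2,4) at t=0.4734
    x: enter (1,4) at t=0.9600
    y: enter (1,3) at t=1.6281
    y: enter (1,2) at t=2.7828
    x: enter (0,2) at t=2.9600 ← occupied
  → r_1 = 2.9600
beam 2: φ=90°, α=330°
  dir = (cos 330°, sin 330°) = (0.8660, -0.5000); from cell (2,5)
  next x-line at t=0.6004, next y-line at t=0.8200; Δt_x=1.1547, Δt_y=2.0000
    x: enter (3,5) at t=0.6004
    y: enter (3,4) at t=0.8200
    x: enter (4,4) at t=1.7551
    y: enter (4,3) at t=2.8200
    x: enter (5,3) at t=2.9098 ← occupied
  → r_2 = 2.9098
beam 3: φ=180°, α=60°
  dir = (cos 60°, sin 60°) = (0.5000, 0.8660); from cell (2,5)
  next x-line at t=1.0400, next y-line at t=0.6813; Δt_x=2.0000, Δt_y=1.1547
    y: enter (2,6) at t=0.6813
    x: enter (3,6) at t=1.0400
    y: enter (3,7) at t=1.8360 ← occupied
  → r_3 = 1.8360
beam 4: φ=270°, α=150°
  dir = (cos 150°, sin 150°) = (-0.8660, 0.5000); from cell (2,5)
  next x-line at t=0.5543, next y-line at t=1.1800; Δt_x=1.1547, Δt_y=2.0000
    x: enter (1,5) at t=0.5543
    y: enter (1,6) at t=1.1800
    x: enter (0,6) at t=1.7090 ← occupied
  → r_4 = 1.7090

ranges = [2.9600, 2.9098, 1.8360, 1.7090]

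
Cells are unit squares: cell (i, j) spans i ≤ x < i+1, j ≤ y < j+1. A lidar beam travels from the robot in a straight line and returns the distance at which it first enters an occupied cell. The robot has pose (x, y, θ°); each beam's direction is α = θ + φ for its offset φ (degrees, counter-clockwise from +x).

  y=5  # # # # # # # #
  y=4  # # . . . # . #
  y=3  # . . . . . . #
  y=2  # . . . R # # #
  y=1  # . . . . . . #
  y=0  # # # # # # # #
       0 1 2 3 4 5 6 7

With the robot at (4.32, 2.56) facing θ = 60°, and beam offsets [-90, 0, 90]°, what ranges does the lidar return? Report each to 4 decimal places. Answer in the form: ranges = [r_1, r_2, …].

ranges = [0.7852, 1.6628, 2.8800]

beam 1: φ=-90°, α=330°
  d=(0.8660,-0.5000)  start (4,2)  tX=0.7852 tY=1.1200  stride 1/|dx|=1.1547 1/|dy|=2.0000
    cross x-line → (5,2), t=0.7852 (wall)
  → r_1 = 0.7852
beam 2: φ=0°, α=60°
  d=(0.5000,0.8660)  start (4,2)  tX=1.3600 tY=0.5081  stride 1/|dx|=2.0000 1/|dy|=1.1547
    cross y-line → (4,3), t=0.5081
    cross x-line → (5,3), t=1.3600
    cross y-line → (5,4), t=1.6628 (wall)
  → r_2 = 1.6628
beam 3: φ=90°, α=150°
  d=(-0.8660,0.5000)  start (4,2)  tX=0.3695 tY=0.8800  stride 1/|dx|=1.1547 1/|dy|=2.0000
    cross x-line → (3,2), t=0.3695
    cross y-line → (3,3), t=0.8800
    cross x-line → (2,3), t=1.5242
    cross x-line → (1,3), t=2.6789
    cross y-line → (1,4), t=2.8800 (wall)
  → r_3 = 2.8800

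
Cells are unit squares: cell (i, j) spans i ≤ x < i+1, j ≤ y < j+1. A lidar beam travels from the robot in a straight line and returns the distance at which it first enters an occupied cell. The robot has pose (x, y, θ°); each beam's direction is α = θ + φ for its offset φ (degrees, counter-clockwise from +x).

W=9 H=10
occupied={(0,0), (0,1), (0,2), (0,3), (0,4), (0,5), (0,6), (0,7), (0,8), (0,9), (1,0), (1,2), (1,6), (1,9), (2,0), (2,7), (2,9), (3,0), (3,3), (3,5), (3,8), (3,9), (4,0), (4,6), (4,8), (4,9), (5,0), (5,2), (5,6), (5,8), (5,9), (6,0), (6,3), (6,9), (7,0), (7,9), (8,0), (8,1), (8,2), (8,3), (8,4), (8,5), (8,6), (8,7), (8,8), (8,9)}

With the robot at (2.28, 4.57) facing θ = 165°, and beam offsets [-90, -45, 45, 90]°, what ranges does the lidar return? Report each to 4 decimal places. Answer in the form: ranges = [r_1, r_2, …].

ranges = [2.5157, 1.6512, 1.4780, 1.6254]

beam 1: φ=-90°, α=75°
  cosα=0.2588 sinα=0.9659 | (2,4) | tMaxX 2.7819 tMaxY 0.4452 | tΔX 3.8637 tΔY 1.0353
    t=0.4452 [y] (2,5)
    t=1.4804 [y] (2,6)
    t=2.5157 [y] (2,7) — stop
  → r_1 = 2.5157
beam 2: φ=-45°, α=120°
  cosα=-0.5000 sinα=0.8660 | (2,4) | tMaxX 0.5600 tMaxY 0.4965 | tΔX 2.0000 tΔY 1.1547
    t=0.4965 [y] (2,5)
    t=0.5600 [x] (1,5)
    t=1.6512 [y] (1,6) — stop
  → r_2 = 1.6512
beam 3: φ=45°, α=210°
  cosα=-0.8660 sinα=-0.5000 | (2,4) | tMaxX 0.3233 tMaxY 1.1400 | tΔX 1.1547 tΔY 2.0000
    t=0.3233 [x] (1,4)
    t=1.1400 [y] (1,3)
    t=1.4780 [x] (0,3) — stop
  → r_3 = 1.4780
beam 4: φ=90°, α=255°
  cosα=-0.2588 sinα=-0.9659 | (2,4) | tMaxX 1.0818 tMaxY 0.5901 | tΔX 3.8637 tΔY 1.0353
    t=0.5901 [y] (2,3)
    t=1.0818 [x] (1,3)
    t=1.6254 [y] (1,2) — stop
  → r_4 = 1.6254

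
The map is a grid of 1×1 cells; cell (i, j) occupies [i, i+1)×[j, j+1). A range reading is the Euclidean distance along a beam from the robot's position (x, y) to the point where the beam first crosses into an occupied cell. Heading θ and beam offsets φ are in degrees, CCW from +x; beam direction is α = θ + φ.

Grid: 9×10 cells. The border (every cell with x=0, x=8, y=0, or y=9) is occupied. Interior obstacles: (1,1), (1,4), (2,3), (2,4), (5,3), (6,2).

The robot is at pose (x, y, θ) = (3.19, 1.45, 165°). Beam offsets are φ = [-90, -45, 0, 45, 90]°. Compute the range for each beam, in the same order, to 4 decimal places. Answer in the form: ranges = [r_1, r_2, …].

beam 1: φ=-90°, α=75°
  d=(0.2588,0.9659)  start (3,1)  tX=3.1296 tY=0.5694  stride 1/|dx|=3.8637 1/|dy|=1.0353
    cross y-line → (3,2), t=0.5694
    cross y-line → (3,3), t=1.6047
    cross y-line → (3,4), t=2.6400
    cross x-line → (4,4), t=3.1296
    cross y-line → (4,5), t=3.6752
    cross y-line → (4,6), t=4.7105
    cross y-line → (4,7), t=5.7458
    cross y-line → (4,8), t=6.7811
    cross x-line → (5,8), t=6.9933
    cross y-line → (5,9), t=7.8163 (wall)
  → r_1 = 7.8163
beam 2: φ=-45°, α=120°
  d=(-0.5000,0.8660)  start (3,1)  tX=0.3800 tY=0.6351  stride 1/|dx|=2.0000 1/|dy|=1.1547
    cross x-line → (2,1), t=0.3800
    cross y-line → (2,2), t=0.6351
    cross y-line → (2,3), t=1.7898 (wall)
  → r_2 = 1.7898
beam 3: φ=0°, α=165°
  d=(-0.9659,0.2588)  start (3,1)  tX=0.1967 tY=2.1250  stride 1/|dx|=1.0353 1/|dy|=3.8637
    cross x-line → (2,1), t=0.1967
    cross x-line → (1,1), t=1.2320 (wall)
  → r_3 = 1.2320
beam 4: φ=45°, α=210°
  d=(-0.8660,-0.5000)  start (3,1)  tX=0.2194 tY=0.9000  stride 1/|dx|=1.1547 1/|dy|=2.0000
    cross x-line → (2,1), t=0.2194
    cross y-line → (2,0), t=0.9000 (wall)
  → r_4 = 0.9000
beam 5: φ=90°, α=255°
  d=(-0.2588,-0.9659)  start (3,1)  tX=0.7341 tY=0.4659  stride 1/|dx|=3.8637 1/|dy|=1.0353
    cross y-line → (3,0), t=0.4659 (wall)
  → r_5 = 0.4659

ranges = [7.8163, 1.7898, 1.2320, 0.9000, 0.4659]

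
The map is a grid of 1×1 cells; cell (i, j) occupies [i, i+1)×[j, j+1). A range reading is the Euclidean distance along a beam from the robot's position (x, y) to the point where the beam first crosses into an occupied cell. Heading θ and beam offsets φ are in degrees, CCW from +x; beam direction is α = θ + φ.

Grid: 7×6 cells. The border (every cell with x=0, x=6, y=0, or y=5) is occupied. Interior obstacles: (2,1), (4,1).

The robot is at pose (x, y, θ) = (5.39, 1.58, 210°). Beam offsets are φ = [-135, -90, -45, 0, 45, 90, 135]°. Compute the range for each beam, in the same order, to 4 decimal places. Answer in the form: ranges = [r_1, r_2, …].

ranges = [2.3569, 3.9491, 0.4038, 0.4503, 0.6005, 0.6697, 0.6315]

beam 1: φ=-135°, α=75°
  dir = (cos 75°, sin 75°) = (0.2588, 0.9659); from cell (5,1)
  next x-line at t=2.3569, next y-line at t=0.4348; Δt_x=3.8637, Δt_y=1.0353
    y: enter (5,2) at t=0.4348
    y: enter (5,3) at t=1.4701
    x: enter (6,3) at t=2.3569 ← occupied
  → r_1 = 2.3569
beam 2: φ=-90°, α=120°
  dir = (cos 120°, sin 120°) = (-0.5000, 0.8660); from cell (5,1)
  next x-line at t=0.7800, next y-line at t=0.4850; Δt_x=2.0000, Δt_y=1.1547
    y: enter (5,2) at t=0.4850
    x: enter (4,2) at t=0.7800
    y: enter (4,3) at t=1.6397
    x: enter (3,3) at t=2.7800
    y: enter (3,4) at t=2.7944
    y: enter (3,5) at t=3.9491 ← occupied
  → r_2 = 3.9491
beam 3: φ=-45°, α=165°
  dir = (cos 165°, sin 165°) = (-0.9659, 0.2588); from cell (5,1)
  next x-line at t=0.4038, next y-line at t=1.6228; Δt_x=1.0353, Δt_y=3.8637
    x: enter (4,1) at t=0.4038 ← occupied
  → r_3 = 0.4038
beam 4: φ=0°, α=210°
  dir = (cos 210°, sin 210°) = (-0.8660, -0.5000); from cell (5,1)
  next x-line at t=0.4503, next y-line at t=1.1600; Δt_x=1.1547, Δt_y=2.0000
    x: enter (4,1) at t=0.4503 ← occupied
  → r_4 = 0.4503
beam 5: φ=45°, α=255°
  dir = (cos 255°, sin 255°) = (-0.2588, -0.9659); from cell (5,1)
  next x-line at t=1.5068, next y-line at t=0.6005; Δt_x=3.8637, Δt_y=1.0353
    y: enter (5,0) at t=0.6005 ← occupied
  → r_5 = 0.6005
beam 6: φ=90°, α=300°
  dir = (cos 300°, sin 300°) = (0.5000, -0.8660); from cell (5,1)
  next x-line at t=1.2200, next y-line at t=0.6697; Δt_x=2.0000, Δt_y=1.1547
    y: enter (5,0) at t=0.6697 ← occupied
  → r_6 = 0.6697
beam 7: φ=135°, α=345°
  dir = (cos 345°, sin 345°) = (0.9659, -0.2588); from cell (5,1)
  next x-line at t=0.6315, next y-line at t=2.2409; Δt_x=1.0353, Δt_y=3.8637
    x: enter (6,1) at t=0.6315 ← occupied
  → r_7 = 0.6315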